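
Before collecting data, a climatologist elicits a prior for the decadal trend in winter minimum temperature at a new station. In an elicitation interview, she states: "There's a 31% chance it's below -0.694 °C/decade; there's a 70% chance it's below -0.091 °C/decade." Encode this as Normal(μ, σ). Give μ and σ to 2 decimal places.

The p-quantile of Normal(μ,σ) is μ + z_p·σ, with z_{0.31} = -0.4959 and z_{0.7} = 0.5244.
Eliminate σ: μ = (z₂·x₁ − z₁·x₂)/(z₂ − z₁) = (0.5244·-0.694 − (-0.4959)·-0.091)/1.02 = -0.40.
Then σ = (x₂ − x₁)/(z₂ − z₁) = (-0.091 − -0.694)/1.02 = 0.59.

μ = -0.40, σ = 0.59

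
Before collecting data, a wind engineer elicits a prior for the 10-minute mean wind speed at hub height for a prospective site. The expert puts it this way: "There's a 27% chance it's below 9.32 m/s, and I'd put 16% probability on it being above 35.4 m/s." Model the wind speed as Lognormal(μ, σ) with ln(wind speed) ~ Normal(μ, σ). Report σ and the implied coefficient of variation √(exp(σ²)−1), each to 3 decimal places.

If T ~ Lognormal(μ,σ) then ln T ~ Normal(μ,σ), so the p-quantile of ln T is μ + z_p·σ.
ln(9.32) = 2.232 and ln(35.4) = 3.567; z_{0.27} = -0.6128, z_{0.84} = 0.9945.
σ = (3.567 − 2.232)/(0.9945 − (-0.6128)) = 0.830.
μ = 2.232 − (-0.6128)·0.830 = 2.741.
CV = √(exp(σ²)−1) = √(exp(0.6894)−1) = 0.996.

σ ≈ 0.830, CV ≈ 0.996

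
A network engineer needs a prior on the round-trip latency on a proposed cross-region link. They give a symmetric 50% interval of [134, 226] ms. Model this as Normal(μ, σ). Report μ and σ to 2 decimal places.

μ = 180.00, σ = 68.20

A symmetric 50% interval runs μ ± z·σ with z = 0.6745.
Half-width = 46, so σ = 46/0.6745 = 68.20.
μ is the interval midpoint, 180.00.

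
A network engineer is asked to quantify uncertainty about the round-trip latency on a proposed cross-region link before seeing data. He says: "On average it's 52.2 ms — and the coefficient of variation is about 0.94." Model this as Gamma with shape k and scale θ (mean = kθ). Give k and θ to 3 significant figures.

k ≈ 1.13, θ ≈ 46.1

For Gamma(k, scale θ): mean = kθ, variance = kθ², so CV = 1/√k.
CV = 0.94, hence k = 1/CV² = 1.13.
Then θ = mean/k = 52.2/1.13 = 46.1.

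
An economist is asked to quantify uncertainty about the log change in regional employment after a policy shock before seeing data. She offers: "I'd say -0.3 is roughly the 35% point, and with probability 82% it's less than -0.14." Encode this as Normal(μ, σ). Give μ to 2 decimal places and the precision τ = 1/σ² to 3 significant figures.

The p-quantile of Normal(μ,σ) is μ + z_p·σ, with z_{0.35} = -0.3853 and z_{0.82} = 0.9154.
Eliminate σ: μ = (z₂·x₁ − z₁·x₂)/(z₂ − z₁) = (0.9154·-0.3 − (-0.3853)·-0.14)/1.301 = -0.25.
Then σ = (x₂ − x₁)/(z₂ − z₁) = (-0.14 − -0.3)/1.301 = 0.12.
Precision τ = 1/σ² = 1/0.123² = 66.1.

μ = -0.25, τ = 66.1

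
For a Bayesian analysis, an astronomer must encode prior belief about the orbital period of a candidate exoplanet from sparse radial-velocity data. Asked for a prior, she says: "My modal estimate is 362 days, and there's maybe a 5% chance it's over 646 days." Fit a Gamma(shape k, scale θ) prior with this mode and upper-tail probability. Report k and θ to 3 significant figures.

Gamma(k,θ) with k>1 has mode (k−1)θ, so θ = 362/(k−1).
Need P(X < 646) = 0.95 with θ tied to k this way. Start at k = 2, θ = 362: P(X<646) ≈ 0.533.
Too low — raise k to concentrate. Iterating converges to k ≈ 9.31.
Then θ = 362/(9.31−1) ≈ 43.6.

k ≈ 9.31, θ ≈ 43.6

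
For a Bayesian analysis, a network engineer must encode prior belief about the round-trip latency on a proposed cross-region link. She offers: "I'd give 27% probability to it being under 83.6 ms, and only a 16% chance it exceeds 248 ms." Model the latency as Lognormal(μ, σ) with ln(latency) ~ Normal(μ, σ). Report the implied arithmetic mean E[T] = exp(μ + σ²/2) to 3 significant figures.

If T ~ Lognormal(μ,σ) then ln T ~ Normal(μ,σ), so the p-quantile of ln T is μ + z_p·σ.
ln(83.6) = 4.426 and ln(248) = 5.513; z_{0.27} = -0.6128, z_{0.84} = 0.9945.
σ = (5.513 − 4.426)/(0.9945 − (-0.6128)) = 0.677.
μ = 4.426 − (-0.6128)·0.677 = 4.841.
E[T] = exp(μ + σ²/2) = exp(4.841 + 0.2289) = 159 ms.

E[T] ≈ 159 ms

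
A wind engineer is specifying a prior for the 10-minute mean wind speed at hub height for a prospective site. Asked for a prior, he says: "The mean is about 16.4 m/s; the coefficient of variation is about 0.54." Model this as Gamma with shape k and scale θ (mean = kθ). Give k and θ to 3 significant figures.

k ≈ 3.43, θ ≈ 4.78

For Gamma(k, scale θ): mean = kθ, variance = kθ², so CV = 1/√k.
CV = 0.54, hence k = 1/CV² = 3.43.
Then θ = mean/k = 16.4/3.43 = 4.78.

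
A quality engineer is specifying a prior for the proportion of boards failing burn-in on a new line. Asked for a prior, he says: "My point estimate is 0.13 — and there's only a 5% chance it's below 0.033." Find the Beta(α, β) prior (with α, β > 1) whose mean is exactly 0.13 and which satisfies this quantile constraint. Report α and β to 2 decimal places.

α ≈ 2.56, β ≈ 17.12

With mean 0.13 fixed, write α = 0.13s, β = 0.87s where s = α+β.
Need P(θ < 0.033) = 0.05 under Beta(0.13s, 0.87s). Normal approximation: (q−m)/√(m(1−m)/s) ≈ z_{0.05} = -1.64, so s ≈ 0.13·0.87·(-1.64)²/(0.033−0.13)² = 32.5.
At s = 32.5: P(θ<0.033) ≈ 0.013. Adjusting to match 0.05 gives s ≈ 19.68.
So α = 0.13·19.68 ≈ 2.56, β = 0.87·19.68 ≈ 17.12.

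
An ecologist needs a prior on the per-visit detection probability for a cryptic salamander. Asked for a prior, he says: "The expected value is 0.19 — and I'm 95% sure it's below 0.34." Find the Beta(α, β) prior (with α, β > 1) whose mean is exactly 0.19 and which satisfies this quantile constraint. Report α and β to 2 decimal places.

With mean 0.19 fixed, write α = 0.19s, β = 0.81s where s = α+β.
Need P(θ < 0.34) = 0.95 under Beta(0.19s, 0.81s). Normal approximation: (q−m)/√(m(1−m)/s) ≈ z_{0.95} = 1.64, so s ≈ 0.19·0.81·(1.64)²/(0.34−0.19)² = 18.5.
At s = 18.5: P(θ<0.34) ≈ 0.937. Adjusting to match 0.95 gives s ≈ 21.83.
So α = 0.19·21.83 ≈ 4.15, β = 0.81·21.83 ≈ 17.68.

α ≈ 4.15, β ≈ 17.68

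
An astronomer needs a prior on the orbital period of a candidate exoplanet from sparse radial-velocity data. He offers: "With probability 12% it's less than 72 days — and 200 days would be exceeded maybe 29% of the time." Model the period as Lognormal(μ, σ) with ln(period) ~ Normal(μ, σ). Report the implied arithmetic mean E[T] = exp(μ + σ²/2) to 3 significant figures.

If T ~ Lognormal(μ,σ) then ln T ~ Normal(μ,σ), so the p-quantile of ln T is μ + z_p·σ.
ln(72) = 4.277 and ln(200) = 5.298; z_{0.12} = -1.175, z_{0.71} = 0.5534.
σ = (5.298 − 4.277)/(0.5534 − (-1.175)) = 0.591.
μ = 4.277 − (-1.175)·0.591 = 4.971.
E[T] = exp(μ + σ²/2) = exp(4.971 + 0.1747) = 172 days.

E[T] ≈ 172 days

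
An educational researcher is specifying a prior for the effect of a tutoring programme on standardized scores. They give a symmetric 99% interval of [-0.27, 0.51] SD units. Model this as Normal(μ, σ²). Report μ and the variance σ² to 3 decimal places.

μ = 0.120, σ² = 0.023

A symmetric 99% interval runs μ ± z·σ with z = 2.576.
Half-width = 0.39, so σ = 0.39/2.576 = 0.1514 and σ² = 0.023.
μ is the interval midpoint, 0.120.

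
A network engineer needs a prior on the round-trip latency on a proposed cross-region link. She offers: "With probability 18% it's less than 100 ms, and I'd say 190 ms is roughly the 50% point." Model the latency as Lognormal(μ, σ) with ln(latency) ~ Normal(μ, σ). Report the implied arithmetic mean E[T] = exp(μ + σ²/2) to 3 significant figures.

If T ~ Lognormal(μ,σ) then ln T ~ Normal(μ,σ), so the p-quantile of ln T is μ + z_p·σ.
ln(100) = 4.605 and ln(190) = 5.247; z_{0.18} = -0.9154, z_{0.5} = 0.
σ = (5.247 − 4.605)/(0 − (-0.9154)) = 0.701.
μ = 4.605 − (-0.9154)·0.701 = 5.247.
E[T] = exp(μ + σ²/2) = exp(5.247 + 0.2458) = 243 ms.

E[T] ≈ 243 ms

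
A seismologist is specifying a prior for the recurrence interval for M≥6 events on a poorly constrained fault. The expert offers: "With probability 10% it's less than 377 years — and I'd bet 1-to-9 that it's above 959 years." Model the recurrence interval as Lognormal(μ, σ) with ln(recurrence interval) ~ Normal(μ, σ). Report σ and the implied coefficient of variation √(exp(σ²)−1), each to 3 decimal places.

σ ≈ 0.364, CV ≈ 0.377

If T ~ Lognormal(μ,σ) then ln T ~ Normal(μ,σ), so the p-quantile of ln T is μ + z_p·σ.
ln(377) = 5.932 and ln(959) = 6.866; z_{0.1} = -1.282, z_{0.9} = 1.282.
σ = (6.866 − 5.932)/(1.282 − (-1.282)) = 0.364.
μ = 5.932 − (-1.282)·0.364 = 6.399.
CV = √(exp(σ²)−1) = √(exp(0.1327)−1) = 0.377.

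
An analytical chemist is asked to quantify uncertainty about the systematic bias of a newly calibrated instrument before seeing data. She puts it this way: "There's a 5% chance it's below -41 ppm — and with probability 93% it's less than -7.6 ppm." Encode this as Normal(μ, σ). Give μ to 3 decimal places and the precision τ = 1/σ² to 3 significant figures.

μ = -23.395, τ = 0.00873

For Normal(μ,σ), the p-quantile is μ + z_p·σ. Here z_{0.05} = -1.645, z_{0.93} = 1.476.
So -41 = μ − 1.645σ and -7.6 = μ + 1.476σ.
Subtracting: σ = (-7.6 − -41)/(1.476 − (-1.645)) = 10.703.
Then μ = -41 − (-1.645)·10.703 = -23.395.
Precision τ = 1/σ² = 1/10.7² = 0.00873.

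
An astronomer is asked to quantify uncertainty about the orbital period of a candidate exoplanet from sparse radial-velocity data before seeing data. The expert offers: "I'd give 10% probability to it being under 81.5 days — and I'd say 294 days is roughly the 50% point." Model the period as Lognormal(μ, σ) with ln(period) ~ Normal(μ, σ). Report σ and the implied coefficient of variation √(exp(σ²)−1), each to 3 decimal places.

If T ~ Lognormal(μ,σ) then ln T ~ Normal(μ,σ), so the p-quantile of ln T is μ + z_p·σ.
ln(81.5) = 4.401 and ln(294) = 5.684; z_{0.1} = -1.282, z_{0.5} = 0.
σ = (5.684 − 4.401)/(0 − (-1.282)) = 1.001.
μ = 4.401 − (-1.282)·1.001 = 5.684.
CV = √(exp(σ²)−1) = √(exp(1.0022)−1) = 1.313.

σ ≈ 1.001, CV ≈ 1.313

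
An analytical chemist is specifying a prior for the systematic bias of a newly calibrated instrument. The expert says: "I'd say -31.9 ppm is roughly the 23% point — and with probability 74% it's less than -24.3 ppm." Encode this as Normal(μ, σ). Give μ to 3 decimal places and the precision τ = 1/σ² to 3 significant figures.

The p-quantile of Normal(μ,σ) is μ + z_p·σ, with z_{0.23} = -0.7388 and z_{0.74} = 0.6433.
Eliminate σ: μ = (z₂·x₁ − z₁·x₂)/(z₂ − z₁) = (0.6433·-31.9 − (-0.7388)·-24.3)/1.382 = -27.837.
Then σ = (x₂ − x₁)/(z₂ − z₁) = (-24.3 − -31.9)/1.382 = 5.499.
Precision τ = 1/σ² = 1/5.499² = 0.0331.

μ = -27.837, τ = 0.0331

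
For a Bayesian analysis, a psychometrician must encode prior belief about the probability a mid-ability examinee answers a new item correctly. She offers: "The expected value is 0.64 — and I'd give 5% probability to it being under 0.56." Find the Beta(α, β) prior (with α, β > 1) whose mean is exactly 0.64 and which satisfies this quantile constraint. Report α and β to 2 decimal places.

With mean 0.64 fixed, write α = 0.64s, β = 0.36s where s = α+β.
Need P(θ < 0.56) = 0.05 under Beta(0.64s, 0.36s). Normal approximation: (q−m)/√(m(1−m)/s) ≈ z_{0.05} = -1.64, so s ≈ 0.64·0.36·(-1.64)²/(0.56−0.64)² = 97.4.
At s = 97.4: P(θ<0.56) ≈ 0.053. Adjusting to match 0.05 gives s ≈ 100.45.
So α = 0.64·100.45 ≈ 64.29, β = 0.36·100.45 ≈ 36.16.

α ≈ 64.29, β ≈ 36.16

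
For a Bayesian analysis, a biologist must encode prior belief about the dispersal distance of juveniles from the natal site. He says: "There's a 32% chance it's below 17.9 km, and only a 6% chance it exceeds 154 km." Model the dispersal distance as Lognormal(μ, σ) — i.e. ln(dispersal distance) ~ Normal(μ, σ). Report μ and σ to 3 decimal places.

μ ≈ 3.382, σ ≈ 1.064

If T ~ Lognormal(μ,σ) then ln T ~ Normal(μ,σ), so the p-quantile of ln T is μ + z_p·σ.
ln(17.9) = 2.885 and ln(154) = 5.037; z_{0.32} = -0.4677, z_{0.94} = 1.555.
σ = (5.037 − 2.885)/(1.555 − (-0.4677)) = 1.064.
μ = 2.885 − (-0.4677)·1.064 = 3.382.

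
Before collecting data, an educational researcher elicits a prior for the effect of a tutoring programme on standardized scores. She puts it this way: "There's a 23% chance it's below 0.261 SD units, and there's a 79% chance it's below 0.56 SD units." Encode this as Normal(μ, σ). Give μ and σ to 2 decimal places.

For Normal(μ,σ), the p-quantile is μ + z_p·σ. Here z_{0.23} = -0.7388, z_{0.79} = 0.8064.
So 0.261 = μ − 0.7388σ and 0.56 = μ + 0.8064σ.
Subtracting: σ = (0.56 − 0.261)/(0.8064 − (-0.7388)) = 0.19.
Then μ = 0.261 − (-0.7388)·0.19 = 0.40.

μ = 0.40, σ = 0.19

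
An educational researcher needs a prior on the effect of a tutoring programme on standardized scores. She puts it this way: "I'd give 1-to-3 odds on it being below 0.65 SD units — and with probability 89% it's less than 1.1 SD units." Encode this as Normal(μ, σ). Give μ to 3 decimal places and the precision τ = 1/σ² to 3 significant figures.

For Normal(μ,σ), the p-quantile is μ + z_p·σ. Here z_{0.25} = -0.6745, z_{0.89} = 1.227.
So 0.65 = μ − 0.6745σ and 1.1 = μ + 1.227σ.
Subtracting: σ = (1.1 − 0.65)/(1.227 − (-0.6745)) = 0.237.
Then μ = 0.65 − (-0.6745)·0.237 = 0.810.
Precision τ = 1/σ² = 1/0.2367² = 17.8.

μ = 0.810, τ = 17.8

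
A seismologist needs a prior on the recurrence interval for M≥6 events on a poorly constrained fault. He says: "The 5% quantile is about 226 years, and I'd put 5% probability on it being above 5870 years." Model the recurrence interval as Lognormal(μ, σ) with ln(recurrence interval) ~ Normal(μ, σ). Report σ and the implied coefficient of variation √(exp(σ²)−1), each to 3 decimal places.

If T ~ Lognormal(μ,σ) then ln T ~ Normal(μ,σ), so the p-quantile of ln T is μ + z_p·σ.
ln(226) = 5.421 and ln(5870) = 8.678; z_{0.05} = -1.645, z_{0.95} = 1.645.
σ = (8.678 − 5.421)/(1.645 − (-1.645)) = 0.990.
μ = 5.421 − (-1.645)·0.990 = 7.049.
CV = √(exp(σ²)−1) = √(exp(0.9803)−1) = 1.290.

σ ≈ 0.990, CV ≈ 1.290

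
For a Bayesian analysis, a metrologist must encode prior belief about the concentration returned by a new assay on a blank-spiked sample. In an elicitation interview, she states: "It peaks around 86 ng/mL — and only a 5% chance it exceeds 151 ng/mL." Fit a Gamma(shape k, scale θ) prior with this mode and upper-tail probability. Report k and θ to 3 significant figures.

k ≈ 9.8, θ ≈ 9.77

Gamma(k,θ) with k>1 has mode (k−1)θ, so θ = 86/(k−1).
Need P(X < 151) = 0.95 with θ tied to k this way. Start at k = 2, θ = 86: P(X<151) ≈ 0.524.
Too low — raise k to concentrate. Iterating converges to k ≈ 9.8.
Then θ = 86/(9.8−1) ≈ 9.77.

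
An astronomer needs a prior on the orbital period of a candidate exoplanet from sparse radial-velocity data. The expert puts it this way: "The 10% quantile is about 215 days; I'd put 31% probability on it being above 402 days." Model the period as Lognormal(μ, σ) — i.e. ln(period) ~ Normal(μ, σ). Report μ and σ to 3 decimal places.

μ ≈ 5.822, σ ≈ 0.352

If T ~ Lognormal(μ,σ) then ln T ~ Normal(μ,σ), so the p-quantile of ln T is μ + z_p·σ.
ln(215) = 5.371 and ln(402) = 5.996; z_{0.1} = -1.282, z_{0.69} = 0.4959.
σ = (5.996 − 5.371)/(0.4959 − (-1.282)) = 0.352.
μ = 5.371 − (-1.282)·0.352 = 5.822.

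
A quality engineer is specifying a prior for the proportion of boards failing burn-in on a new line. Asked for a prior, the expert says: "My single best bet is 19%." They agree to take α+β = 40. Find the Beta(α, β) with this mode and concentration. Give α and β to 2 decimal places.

α = 8.22, β = 31.78

For α,β > 1 the Beta mode is (α−1)/(α+β−2). With α+β = 40, the mode is (α−1)/38.
Set (α−1)/38 = 0.19 → α = 1 + 0.19·38 = 8.22.
β = 40 − α = 31.78.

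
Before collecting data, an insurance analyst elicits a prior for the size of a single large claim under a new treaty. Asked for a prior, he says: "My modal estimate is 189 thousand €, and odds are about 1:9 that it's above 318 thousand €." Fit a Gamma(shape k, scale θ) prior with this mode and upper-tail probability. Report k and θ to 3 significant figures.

Gamma(k,θ) with k>1 has mode (k−1)θ, so θ = 189/(k−1).
Need P(X < 318) = 0.9 with θ tied to k this way. Start at k = 2, θ = 189: P(X<318) ≈ 0.501.
Too low — raise k to concentrate. Iterating converges to k ≈ 7.98.
Then θ = 189/(7.98−1) ≈ 27.1.

k ≈ 7.98, θ ≈ 27.1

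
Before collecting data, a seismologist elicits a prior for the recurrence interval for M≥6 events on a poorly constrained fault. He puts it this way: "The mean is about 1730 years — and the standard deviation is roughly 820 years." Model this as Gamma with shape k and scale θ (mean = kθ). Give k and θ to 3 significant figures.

k ≈ 4.45, θ ≈ 389

For Gamma(k, scale θ): mean = kθ, variance = kθ², so CV = 1/√k.
CV = SD/mean = 820/1730 = 0.474, hence k = 1/CV² = 4.45.
Then θ = mean/k = 1730/4.45 = 389.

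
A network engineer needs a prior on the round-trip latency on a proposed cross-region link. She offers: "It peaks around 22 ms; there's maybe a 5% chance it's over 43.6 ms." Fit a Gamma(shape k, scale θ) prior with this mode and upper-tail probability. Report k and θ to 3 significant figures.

Gamma(k,θ) with k>1 has mode (k−1)θ, so θ = 22/(k−1).
Need P(X < 43.6) = 0.95 with θ tied to k this way. Start at k = 2, θ = 22: P(X<43.6) ≈ 0.589.
Too low — raise k to concentrate. Iterating converges to k ≈ 6.93.
Then θ = 22/(6.93−1) ≈ 3.71.

k ≈ 6.93, θ ≈ 3.71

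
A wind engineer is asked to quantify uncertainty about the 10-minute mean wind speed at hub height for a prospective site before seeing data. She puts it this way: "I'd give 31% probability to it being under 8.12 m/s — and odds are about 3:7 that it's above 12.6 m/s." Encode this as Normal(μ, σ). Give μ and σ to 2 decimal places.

For Normal(μ,σ), the p-quantile is μ + z_p·σ. Here z_{0.31} = -0.4959, z_{0.7} = 0.5244.
So 8.12 = μ − 0.4959σ and 12.6 = μ + 0.5244σ.
Subtracting: σ = (12.6 − 8.12)/(0.5244 − (-0.4959)) = 4.39.
Then μ = 8.12 − (-0.4959)·4.39 = 10.30.

μ = 10.30, σ = 4.39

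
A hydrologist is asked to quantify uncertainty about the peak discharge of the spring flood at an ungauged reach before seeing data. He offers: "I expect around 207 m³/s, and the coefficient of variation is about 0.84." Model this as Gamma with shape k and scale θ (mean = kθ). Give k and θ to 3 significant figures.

For Gamma(k, scale θ): mean = kθ, variance = kθ², so CV = 1/√k.
CV = 0.84, hence k = 1/CV² = 1.42.
Then θ = mean/k = 207/1.42 = 146.

k ≈ 1.42, θ ≈ 146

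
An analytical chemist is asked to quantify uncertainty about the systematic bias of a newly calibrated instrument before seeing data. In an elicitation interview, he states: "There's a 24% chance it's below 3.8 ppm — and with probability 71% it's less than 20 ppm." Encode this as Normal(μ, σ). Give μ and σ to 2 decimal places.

For Normal(μ,σ), the p-quantile is μ + z_p·σ. Here z_{0.24} = -0.7063, z_{0.71} = 0.5534.
So 3.8 = μ − 0.7063σ and 20 = μ + 0.5534σ.
Subtracting: σ = (20 − 3.8)/(0.5534 − (-0.7063)) = 12.86.
Then μ = 3.8 − (-0.7063)·12.86 = 12.88.

μ = 12.88, σ = 12.86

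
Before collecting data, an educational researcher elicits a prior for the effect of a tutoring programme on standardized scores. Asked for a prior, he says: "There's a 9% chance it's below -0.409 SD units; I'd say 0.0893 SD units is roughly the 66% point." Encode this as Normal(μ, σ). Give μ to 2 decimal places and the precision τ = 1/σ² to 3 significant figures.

μ = -0.03, τ = 12.4

The p-quantile of Normal(μ,σ) is μ + z_p·σ, with z_{0.09} = -1.341 and z_{0.66} = 0.4125.
Eliminate σ: μ = (z₂·x₁ − z₁·x₂)/(z₂ − z₁) = (0.4125·-0.409 − (-1.341)·0.0893)/1.753 = -0.03.
Then σ = (x₂ − x₁)/(z₂ − z₁) = (0.0893 − -0.409)/1.753 = 0.28.
Precision τ = 1/σ² = 1/0.2842² = 12.4.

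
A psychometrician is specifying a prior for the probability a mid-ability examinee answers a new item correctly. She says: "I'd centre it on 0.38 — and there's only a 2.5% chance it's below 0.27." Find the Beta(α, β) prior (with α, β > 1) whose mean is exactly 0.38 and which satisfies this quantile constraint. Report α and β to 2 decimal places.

α ≈ 26.23, β ≈ 42.80

With mean 0.38 fixed, write α = 0.38s, β = 0.62s where s = α+β.
Need P(θ < 0.27) = 0.025 under Beta(0.38s, 0.62s). Normal approximation: (q−m)/√(m(1−m)/s) ≈ z_{0.025} = -1.96, so s ≈ 0.38·0.62·(-1.96)²/(0.27−0.38)² = 74.8.
At s = 74.8: P(θ<0.27) ≈ 0.021. Adjusting to match 0.025 gives s ≈ 69.02.
So α = 0.38·69.02 ≈ 26.23, β = 0.62·69.02 ≈ 42.80.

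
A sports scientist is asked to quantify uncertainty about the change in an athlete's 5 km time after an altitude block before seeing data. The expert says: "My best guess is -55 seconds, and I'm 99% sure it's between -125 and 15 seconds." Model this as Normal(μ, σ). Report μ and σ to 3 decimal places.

μ = -55.000, σ = 27.176

A symmetric 99% interval runs μ ± z·σ with z = 2.576.
Half-width = 70, so σ = 70/2.576 = 27.176.
μ is the stated best guess, -55.000.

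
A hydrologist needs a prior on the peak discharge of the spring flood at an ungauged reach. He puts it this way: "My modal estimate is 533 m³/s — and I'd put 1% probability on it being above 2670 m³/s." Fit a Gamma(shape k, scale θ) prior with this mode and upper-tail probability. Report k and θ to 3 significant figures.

k ≈ 2.51, θ ≈ 353

Gamma(k,θ) with k>1 has mode (k−1)θ, so θ = 533/(k−1).
Need P(X < 2670) = 0.99 with θ tied to k this way. Start at k = 2, θ = 533: P(X<2670) ≈ 0.960.
Too low — raise k to concentrate. Iterating converges to k ≈ 2.51.
Then θ = 533/(2.51−1) ≈ 353.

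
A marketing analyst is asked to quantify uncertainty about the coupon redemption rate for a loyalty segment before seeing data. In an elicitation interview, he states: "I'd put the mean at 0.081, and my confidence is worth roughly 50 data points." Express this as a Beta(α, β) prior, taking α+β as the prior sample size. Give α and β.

Under the effective-sample-size interpretation, Beta(α, β) has prior mean α/(α+β) and prior sample size α+β.
So α+β = 50 and α/(α+β) = 0.081, giving α = 0.081·50 = 4.05 and β = 50 − 4.05 = 45.95.

α = 4.05, β = 45.95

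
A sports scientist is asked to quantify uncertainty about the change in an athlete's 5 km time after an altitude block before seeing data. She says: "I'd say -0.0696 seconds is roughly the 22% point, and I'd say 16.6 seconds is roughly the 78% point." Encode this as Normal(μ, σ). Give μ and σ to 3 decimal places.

μ = 8.265, σ = 10.794

For Normal(μ,σ), the p-quantile is μ + z_p·σ. Here z_{0.22} = -0.7722, z_{0.78} = 0.7722.
So -0.0696 = μ − 0.7722σ and 16.6 = μ + 0.7722σ.
Subtracting: σ = (16.6 − -0.0696)/(0.7722 − (-0.7722)) = 10.794.
Then μ = -0.0696 − (-0.7722)·10.794 = 8.265.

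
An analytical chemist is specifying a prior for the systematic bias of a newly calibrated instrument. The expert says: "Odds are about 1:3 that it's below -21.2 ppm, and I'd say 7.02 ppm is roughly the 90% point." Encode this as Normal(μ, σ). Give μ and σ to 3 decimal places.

The p-quantile of Normal(μ,σ) is μ + z_p·σ, with z_{0.25} = -0.6745 and z_{0.9} = 1.282.
Eliminate σ: μ = (z₂·x₁ − z₁·x₂)/(z₂ − z₁) = (1.282·-21.2 − (-0.6745)·7.02)/1.956 = -11.469.
Then σ = (x₂ − x₁)/(z₂ − z₁) = (7.02 − -21.2)/1.956 = 14.427.

μ = -11.469, σ = 14.427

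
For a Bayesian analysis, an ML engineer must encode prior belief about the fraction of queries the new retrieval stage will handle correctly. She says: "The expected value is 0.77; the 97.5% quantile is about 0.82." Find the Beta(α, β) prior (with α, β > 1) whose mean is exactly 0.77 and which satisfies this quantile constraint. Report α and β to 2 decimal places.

α ≈ 192.04, β ≈ 57.36

With mean 0.77 fixed, write α = 0.77s, β = 0.23s where s = α+β.
Need P(θ < 0.82) = 0.975 under Beta(0.77s, 0.23s). Normal approximation: (q−m)/√(m(1−m)/s) ≈ z_{0.975} = 1.96, so s ≈ 0.77·0.23·(1.96)²/(0.82−0.77)² = 272.1.
At s = 272.1: P(θ<0.82) ≈ 0.980. Adjusting to match 0.975 gives s ≈ 249.40.
So α = 0.77·249.40 ≈ 192.04, β = 0.23·249.40 ≈ 57.36.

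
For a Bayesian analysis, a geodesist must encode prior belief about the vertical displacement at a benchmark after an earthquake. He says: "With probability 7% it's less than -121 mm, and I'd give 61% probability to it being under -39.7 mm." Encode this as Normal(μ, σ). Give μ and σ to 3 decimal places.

μ = -52.639, σ = 46.322

For Normal(μ,σ), the p-quantile is μ + z_p·σ. Here z_{0.07} = -1.476, z_{0.61} = 0.2793.
So -121 = μ − 1.476σ and -39.7 = μ + 0.2793σ.
Subtracting: σ = (-39.7 − -121)/(0.2793 − (-1.476)) = 46.322.
Then μ = -121 − (-1.476)·46.322 = -52.639.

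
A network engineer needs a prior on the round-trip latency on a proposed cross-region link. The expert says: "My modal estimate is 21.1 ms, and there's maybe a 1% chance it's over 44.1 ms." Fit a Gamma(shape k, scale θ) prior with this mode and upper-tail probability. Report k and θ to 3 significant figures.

Gamma(k,θ) with k>1 has mode (k−1)θ, so θ = 21.1/(k−1).
Need P(X < 44.1) = 0.99 with θ tied to k this way. Start at k = 2, θ = 21.1: P(X<44.1) ≈ 0.618.
Too low — raise k to concentrate. Iterating converges to k ≈ 9.96.
Then θ = 21.1/(9.96−1) ≈ 2.35.

k ≈ 9.96, θ ≈ 2.35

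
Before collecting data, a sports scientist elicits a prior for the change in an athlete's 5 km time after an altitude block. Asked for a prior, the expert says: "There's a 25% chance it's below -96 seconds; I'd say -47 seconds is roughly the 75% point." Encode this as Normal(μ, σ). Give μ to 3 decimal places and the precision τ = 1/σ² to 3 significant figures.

μ = -71.500, τ = 0.000758

For Normal(μ,σ), the p-quantile is μ + z_p·σ. Here z_{0.25} = -0.6745, z_{0.75} = 0.6745.
So -96 = μ − 0.6745σ and -47 = μ + 0.6745σ.
Subtracting: σ = (-47 − -96)/(0.6745 − (-0.6745)) = 36.324.
Then μ = -96 − (-0.6745)·36.324 = -71.500.
Precision τ = 1/σ² = 1/36.32² = 0.000758.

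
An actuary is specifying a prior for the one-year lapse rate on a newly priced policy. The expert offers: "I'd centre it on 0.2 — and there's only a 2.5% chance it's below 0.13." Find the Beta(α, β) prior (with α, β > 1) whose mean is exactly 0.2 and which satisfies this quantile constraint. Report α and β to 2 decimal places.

α ≈ 21.30, β ≈ 85.19

With mean 0.2 fixed, write α = 0.2s, β = 0.8s where s = α+β.
Need P(θ < 0.13) = 0.025 under Beta(0.2s, 0.8s). Normal approximation: (q−m)/√(m(1−m)/s) ≈ z_{0.025} = -1.96, so s ≈ 0.2·0.8·(-1.96)²/(0.13−0.2)² = 125.4.
At s = 125.4: P(θ<0.13) ≈ 0.016. Adjusting to match 0.025 gives s ≈ 106.48.
So α = 0.2·106.48 ≈ 21.30, β = 0.8·106.48 ≈ 85.19.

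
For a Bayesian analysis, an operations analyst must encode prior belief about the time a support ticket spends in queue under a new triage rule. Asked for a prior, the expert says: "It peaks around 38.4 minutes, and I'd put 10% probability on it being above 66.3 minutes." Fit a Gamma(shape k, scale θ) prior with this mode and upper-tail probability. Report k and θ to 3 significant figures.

k ≈ 7.36, θ ≈ 6.04

Gamma(k,θ) with k>1 has mode (k−1)θ, so θ = 38.4/(k−1).
Need P(X < 66.3) = 0.9 with θ tied to k this way. Start at k = 2, θ = 38.4: P(X<66.3) ≈ 0.515.
Too low — raise k to concentrate. Iterating converges to k ≈ 7.36.
Then θ = 38.4/(7.36−1) ≈ 6.04.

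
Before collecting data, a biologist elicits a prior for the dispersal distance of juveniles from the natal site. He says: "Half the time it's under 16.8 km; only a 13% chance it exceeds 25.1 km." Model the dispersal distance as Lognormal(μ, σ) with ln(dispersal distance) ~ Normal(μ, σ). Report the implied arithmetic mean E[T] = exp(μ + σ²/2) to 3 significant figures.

E[T] ≈ 17.9 km

If T ~ Lognormal(μ,σ) then ln T ~ Normal(μ,σ), so the p-quantile of ln T is μ + z_p·σ.
ln(16.8) = 2.821 and ln(25.1) = 3.223; z_{0.5} = 0, z_{0.87} = 1.126.
σ = (3.223 − 2.821)/(1.126 − (0)) = 0.356.
μ = 2.821 − (0)·0.356 = 2.821.
E[T] = exp(μ + σ²/2) = exp(2.821 + 0.0635) = 17.9 km.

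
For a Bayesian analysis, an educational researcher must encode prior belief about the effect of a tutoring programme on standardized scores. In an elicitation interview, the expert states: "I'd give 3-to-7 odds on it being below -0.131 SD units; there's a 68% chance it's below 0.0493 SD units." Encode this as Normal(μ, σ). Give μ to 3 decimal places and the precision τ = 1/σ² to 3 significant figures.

μ = -0.036, τ = 30.3

The p-quantile of Normal(μ,σ) is μ + z_p·σ, with z_{0.3} = -0.5244 and z_{0.68} = 0.4677.
Eliminate σ: μ = (z₂·x₁ − z₁·x₂)/(z₂ − z₁) = (0.4677·-0.131 − (-0.5244)·0.0493)/0.9921 = -0.036.
Then σ = (x₂ − x₁)/(z₂ − z₁) = (0.0493 − -0.131)/0.9921 = 0.182.
Precision τ = 1/σ² = 1/0.1817² = 30.3.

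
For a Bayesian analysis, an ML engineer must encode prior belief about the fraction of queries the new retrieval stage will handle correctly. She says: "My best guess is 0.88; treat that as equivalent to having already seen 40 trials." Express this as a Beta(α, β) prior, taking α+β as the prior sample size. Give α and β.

Under the effective-sample-size interpretation, Beta(α, β) has prior mean α/(α+β) and prior sample size α+β.
So α+β = 40 and α/(α+β) = 0.88, giving α = 0.88·40 = 35.2 and β = 40 − 35.2 = 4.8.

α = 35.2, β = 4.8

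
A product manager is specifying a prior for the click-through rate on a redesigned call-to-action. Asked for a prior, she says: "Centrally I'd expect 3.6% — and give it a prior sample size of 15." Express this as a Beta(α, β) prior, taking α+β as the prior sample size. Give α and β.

α = 0.54, β = 14.46

Under the effective-sample-size interpretation, Beta(α, β) has prior mean α/(α+β) and prior sample size α+β.
So α+β = 15 and α/(α+β) = 0.036, giving α = 0.036·15 = 0.54 and β = 15 − 0.54 = 14.46.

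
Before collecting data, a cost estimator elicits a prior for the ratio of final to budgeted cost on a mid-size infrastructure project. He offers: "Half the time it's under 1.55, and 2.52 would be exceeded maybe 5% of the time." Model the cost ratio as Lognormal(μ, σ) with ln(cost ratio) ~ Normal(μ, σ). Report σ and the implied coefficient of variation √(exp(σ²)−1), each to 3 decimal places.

σ ≈ 0.295, CV ≈ 0.302

If T ~ Lognormal(μ,σ) then ln T ~ Normal(μ,σ), so the p-quantile of ln T is μ + z_p·σ.
ln(1.55) = 0.4383 and ln(2.52) = 0.9243; z_{0.5} = 0, z_{0.95} = 1.645.
σ = (0.9243 − 0.4383)/(1.645 − (0)) = 0.295.
μ = 0.4383 − (0)·0.295 = 0.438.
CV = √(exp(σ²)−1) = √(exp(0.0873)−1) = 0.302.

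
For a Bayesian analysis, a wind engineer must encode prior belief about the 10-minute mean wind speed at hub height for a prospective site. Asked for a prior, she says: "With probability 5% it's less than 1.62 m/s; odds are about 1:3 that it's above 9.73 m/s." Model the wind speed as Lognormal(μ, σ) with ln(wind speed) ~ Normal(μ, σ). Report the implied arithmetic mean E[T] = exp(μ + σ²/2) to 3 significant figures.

E[T] ≈ 7.79 m/s

If T ~ Lognormal(μ,σ) then ln T ~ Normal(μ,σ), so the p-quantile of ln T is μ + z_p·σ.
ln(1.62) = 0.4824 and ln(9.73) = 2.275; z_{0.05} = -1.645, z_{0.75} = 0.6745.
σ = (2.275 − 0.4824)/(0.6745 − (-1.645)) = 0.773.
μ = 0.4824 − (-1.645)·0.773 = 1.754.
E[T] = exp(μ + σ²/2) = exp(1.754 + 0.2987) = 7.79 m/s.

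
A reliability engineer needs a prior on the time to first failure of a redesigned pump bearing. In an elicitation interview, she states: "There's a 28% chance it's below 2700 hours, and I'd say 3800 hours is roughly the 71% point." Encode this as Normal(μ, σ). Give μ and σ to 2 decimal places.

The p-quantile of Normal(μ,σ) is μ + z_p·σ, with z_{0.28} = -0.5828 and z_{0.71} = 0.5534.
Eliminate σ: μ = (z₂·x₁ − z₁·x₂)/(z₂ − z₁) = (0.5534·2700 − (-0.5828)·3800)/1.136 = 3264.26.
Then σ = (x₂ − x₁)/(z₂ − z₁) = (3800 − 2700)/1.136 = 968.12.

μ = 3264.26, σ = 968.12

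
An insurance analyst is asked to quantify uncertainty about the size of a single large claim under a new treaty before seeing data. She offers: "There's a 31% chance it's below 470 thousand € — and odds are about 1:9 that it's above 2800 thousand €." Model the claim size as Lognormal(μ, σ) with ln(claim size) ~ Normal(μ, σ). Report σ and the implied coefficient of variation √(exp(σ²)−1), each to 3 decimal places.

If T ~ Lognormal(μ,σ) then ln T ~ Normal(μ,σ), so the p-quantile of ln T is μ + z_p·σ.
ln(470) = 6.153 and ln(2800) = 7.937; z_{0.31} = -0.4959, z_{0.9} = 1.282.
σ = (7.937 − 6.153)/(1.282 − (-0.4959)) = 1.004.
μ = 6.153 − (-0.4959)·1.004 = 6.651.
CV = √(exp(σ²)−1) = √(exp(1.0082)−1) = 1.319.

σ ≈ 1.004, CV ≈ 1.319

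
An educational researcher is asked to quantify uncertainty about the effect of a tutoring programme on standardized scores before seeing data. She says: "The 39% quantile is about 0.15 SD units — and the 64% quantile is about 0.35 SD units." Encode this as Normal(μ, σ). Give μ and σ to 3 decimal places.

For Normal(μ,σ), the p-quantile is μ + z_p·σ. Here z_{0.39} = -0.2793, z_{0.64} = 0.3585.
So 0.15 = μ − 0.2793σ and 0.35 = μ + 0.3585σ.
Subtracting: σ = (0.35 − 0.15)/(0.3585 − (-0.2793)) = 0.314.
Then μ = 0.15 − (-0.2793)·0.314 = 0.238.

μ = 0.238, σ = 0.314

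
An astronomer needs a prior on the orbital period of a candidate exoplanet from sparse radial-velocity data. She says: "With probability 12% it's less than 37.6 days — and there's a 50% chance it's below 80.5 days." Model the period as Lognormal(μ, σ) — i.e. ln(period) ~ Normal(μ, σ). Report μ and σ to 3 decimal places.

μ ≈ 4.388, σ ≈ 0.648

If T ~ Lognormal(μ,σ) then ln T ~ Normal(μ,σ), so the p-quantile of ln T is μ + z_p·σ.
ln(37.6) = 3.627 and ln(80.5) = 4.388; z_{0.12} = -1.175, z_{0.5} = 0.
σ = (4.388 − 3.627)/(0 − (-1.175)) = 0.648.
μ = 3.627 − (-1.175)·0.648 = 4.388.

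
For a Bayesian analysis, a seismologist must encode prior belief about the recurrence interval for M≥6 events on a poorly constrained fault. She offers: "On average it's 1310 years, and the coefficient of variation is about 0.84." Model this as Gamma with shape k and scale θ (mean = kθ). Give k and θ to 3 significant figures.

For Gamma(k, scale θ): mean = kθ, variance = kθ², so CV = 1/√k.
CV = 0.84, hence k = 1/CV² = 1.42.
Then θ = mean/k = 1310/1.42 = 924.

k ≈ 1.42, θ ≈ 924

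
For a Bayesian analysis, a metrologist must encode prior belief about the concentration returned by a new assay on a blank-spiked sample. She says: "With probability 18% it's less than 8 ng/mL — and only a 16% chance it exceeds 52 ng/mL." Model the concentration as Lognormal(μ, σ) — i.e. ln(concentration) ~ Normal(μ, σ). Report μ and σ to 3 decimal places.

μ ≈ 2.977, σ ≈ 0.980

If T ~ Lognormal(μ,σ) then ln T ~ Normal(μ,σ), so the p-quantile of ln T is μ + z_p·σ.
ln(8) = 2.079 and ln(52) = 3.951; z_{0.18} = -0.9154, z_{0.84} = 0.9945.
σ = (3.951 − 2.079)/(0.9945 − (-0.9154)) = 0.980.
μ = 2.079 − (-0.9154)·0.980 = 2.977.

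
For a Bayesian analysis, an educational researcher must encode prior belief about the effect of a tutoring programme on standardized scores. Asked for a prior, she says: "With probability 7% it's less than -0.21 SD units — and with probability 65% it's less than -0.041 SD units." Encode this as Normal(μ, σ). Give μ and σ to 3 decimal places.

For Normal(μ,σ), the p-quantile is μ + z_p·σ. Here z_{0.07} = -1.476, z_{0.65} = 0.3853.
So -0.21 = μ − 1.476σ and -0.041 = μ + 0.3853σ.
Subtracting: σ = (-0.041 − -0.21)/(0.3853 − (-1.476)) = 0.091.
Then μ = -0.21 − (-1.476)·0.091 = -0.076.

μ = -0.076, σ = 0.091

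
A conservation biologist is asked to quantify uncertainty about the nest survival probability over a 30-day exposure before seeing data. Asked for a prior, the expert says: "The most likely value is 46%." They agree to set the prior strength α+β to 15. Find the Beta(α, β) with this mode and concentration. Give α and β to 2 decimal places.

α = 6.98, β = 8.02

For α,β > 1 the Beta mode is (α−1)/(α+β−2). With α+β = 15, the mode is (α−1)/13.
Set (α−1)/13 = 0.46 → α = 1 + 0.46·13 = 6.98.
β = 15 − α = 8.02.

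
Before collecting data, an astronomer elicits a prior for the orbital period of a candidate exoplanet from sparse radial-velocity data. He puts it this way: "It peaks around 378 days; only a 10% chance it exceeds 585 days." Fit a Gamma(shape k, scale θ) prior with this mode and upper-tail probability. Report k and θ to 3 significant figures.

k ≈ 10.8, θ ≈ 38.6

Gamma(k,θ) with k>1 has mode (k−1)θ, so θ = 378/(k−1).
Need P(X < 585) = 0.9 with θ tied to k this way. Start at k = 2, θ = 378: P(X<585) ≈ 0.458.
Too low — raise k to concentrate. Iterating converges to k ≈ 10.8.
Then θ = 378/(10.8−1) ≈ 38.6.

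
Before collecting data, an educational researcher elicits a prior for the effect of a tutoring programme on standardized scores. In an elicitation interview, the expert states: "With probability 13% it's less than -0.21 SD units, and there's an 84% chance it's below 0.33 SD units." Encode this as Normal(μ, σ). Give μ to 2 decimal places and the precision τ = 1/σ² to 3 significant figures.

The p-quantile of Normal(μ,σ) is μ + z_p·σ, with z_{0.13} = -1.126 and z_{0.84} = 0.9945.
Eliminate σ: μ = (z₂·x₁ − z₁·x₂)/(z₂ − z₁) = (0.9945·-0.21 − (-1.126)·0.33)/2.121 = 0.08.
Then σ = (x₂ − x₁)/(z₂ − z₁) = (0.33 − -0.21)/2.121 = 0.25.
Precision τ = 1/σ² = 1/0.2546² = 15.4.

μ = 0.08, τ = 15.4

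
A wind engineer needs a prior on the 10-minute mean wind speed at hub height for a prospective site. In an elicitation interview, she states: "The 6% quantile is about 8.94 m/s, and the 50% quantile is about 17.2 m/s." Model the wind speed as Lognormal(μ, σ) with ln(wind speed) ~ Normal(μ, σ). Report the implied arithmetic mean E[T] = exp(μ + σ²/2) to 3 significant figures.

If T ~ Lognormal(μ,σ) then ln T ~ Normal(μ,σ), so the p-quantile of ln T is μ + z_p·σ.
ln(8.94) = 2.191 and ln(17.2) = 2.845; z_{0.06} = -1.555, z_{0.5} = 0.
σ = (2.845 − 2.191)/(0 − (-1.555)) = 0.421.
μ = 2.191 − (-1.555)·0.421 = 2.845.
E[T] = exp(μ + σ²/2) = exp(2.845 + 0.0886) = 18.8 m/s.

E[T] ≈ 18.8 m/s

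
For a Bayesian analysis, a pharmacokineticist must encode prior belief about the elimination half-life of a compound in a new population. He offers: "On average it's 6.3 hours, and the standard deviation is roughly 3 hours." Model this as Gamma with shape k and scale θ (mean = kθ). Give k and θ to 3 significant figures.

For Gamma(k, scale θ): mean = kθ, variance = kθ², so CV = 1/√k.
CV = SD/mean = 3/6.3 = 0.4762, hence k = 1/CV² = 4.41.
Then θ = mean/k = 6.3/4.41 = 1.43.

k ≈ 4.41, θ ≈ 1.43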